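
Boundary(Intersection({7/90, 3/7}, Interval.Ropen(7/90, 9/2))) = {7/90, 3/7}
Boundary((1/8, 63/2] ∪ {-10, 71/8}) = {-10, 1/8, 63/2}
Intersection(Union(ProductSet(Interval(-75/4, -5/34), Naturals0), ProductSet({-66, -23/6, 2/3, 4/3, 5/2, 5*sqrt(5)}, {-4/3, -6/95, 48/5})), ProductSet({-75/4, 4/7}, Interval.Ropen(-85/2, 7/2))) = ProductSet({-75/4}, Range(0, 4, 1))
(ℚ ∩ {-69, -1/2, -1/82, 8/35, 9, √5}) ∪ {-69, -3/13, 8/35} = {-69, -1/2, -3/13, -1/82, 8/35, 9}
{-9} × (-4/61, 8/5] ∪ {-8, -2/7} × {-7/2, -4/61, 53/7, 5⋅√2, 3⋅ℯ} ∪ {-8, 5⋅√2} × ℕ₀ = ({-9} × (-4/61, 8/5]) ∪ ({-8, 5⋅√2} × ℕ₀) ∪ ({-8, -2/7} × {-7/2, -4/61, 53/7, 5⋅√2, 3⋅ℯ})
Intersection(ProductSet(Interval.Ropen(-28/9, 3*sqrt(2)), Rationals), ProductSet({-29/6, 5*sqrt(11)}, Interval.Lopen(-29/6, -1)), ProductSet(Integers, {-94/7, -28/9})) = EmptySet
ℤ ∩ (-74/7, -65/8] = {-10, -9}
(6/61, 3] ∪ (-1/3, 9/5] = (-1/3, 3]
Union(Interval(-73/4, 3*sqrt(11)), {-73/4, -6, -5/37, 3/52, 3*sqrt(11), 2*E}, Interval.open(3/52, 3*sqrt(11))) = Interval(-73/4, 3*sqrt(11))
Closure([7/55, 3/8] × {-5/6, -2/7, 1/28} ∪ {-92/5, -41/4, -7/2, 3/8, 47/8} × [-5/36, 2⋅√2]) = ([7/55, 3/8] × {-5/6, -2/7, 1/28}) ∪ ({-92/5, -41/4, -7/2, 3/8, 47/8} × [-5/36, 2⋅√2])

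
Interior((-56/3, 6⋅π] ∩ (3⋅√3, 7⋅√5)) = (3⋅√3, 7⋅√5)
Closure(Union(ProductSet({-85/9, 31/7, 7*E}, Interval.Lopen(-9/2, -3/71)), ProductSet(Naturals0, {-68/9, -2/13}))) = Union(ProductSet({-85/9, 31/7, 7*E}, Interval(-9/2, -3/71)), ProductSet(Naturals0, {-68/9, -2/13}))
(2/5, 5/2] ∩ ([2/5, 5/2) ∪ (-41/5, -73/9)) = (2/5, 5/2)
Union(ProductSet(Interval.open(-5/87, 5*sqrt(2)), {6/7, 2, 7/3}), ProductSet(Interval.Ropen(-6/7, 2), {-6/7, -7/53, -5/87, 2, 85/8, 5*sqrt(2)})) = Union(ProductSet(Interval.Ropen(-6/7, 2), {-6/7, -7/53, -5/87, 2, 85/8, 5*sqrt(2)}), ProductSet(Interval.open(-5/87, 5*sqrt(2)), {6/7, 2, 7/3}))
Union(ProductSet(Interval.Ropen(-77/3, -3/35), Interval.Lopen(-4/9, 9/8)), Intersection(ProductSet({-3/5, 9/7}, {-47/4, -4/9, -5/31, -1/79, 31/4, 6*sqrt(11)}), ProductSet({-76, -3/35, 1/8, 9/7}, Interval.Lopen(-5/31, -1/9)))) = ProductSet(Interval.Ropen(-77/3, -3/35), Interval.Lopen(-4/9, 9/8))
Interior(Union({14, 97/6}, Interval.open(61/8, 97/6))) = Interval.open(61/8, 97/6)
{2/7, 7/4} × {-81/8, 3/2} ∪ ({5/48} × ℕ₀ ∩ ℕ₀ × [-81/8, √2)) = {2/7, 7/4} × {-81/8, 3/2}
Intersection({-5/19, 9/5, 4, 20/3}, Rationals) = {-5/19, 9/5, 4, 20/3}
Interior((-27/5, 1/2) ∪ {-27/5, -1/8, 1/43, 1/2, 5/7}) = (-27/5, 1/2)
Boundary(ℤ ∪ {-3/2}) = ℤ ∪ {-3/2}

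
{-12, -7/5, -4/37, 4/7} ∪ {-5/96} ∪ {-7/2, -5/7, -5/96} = {-12, -7/2, -7/5, -5/7, -4/37, -5/96, 4/7}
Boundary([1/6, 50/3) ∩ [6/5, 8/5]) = {6/5, 8/5}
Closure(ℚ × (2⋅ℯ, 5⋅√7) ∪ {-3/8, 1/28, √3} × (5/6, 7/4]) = ({-3/8, 1/28, √3} × [5/6, 7/4]) ∪ (ℝ × [2⋅ℯ, 5⋅√7])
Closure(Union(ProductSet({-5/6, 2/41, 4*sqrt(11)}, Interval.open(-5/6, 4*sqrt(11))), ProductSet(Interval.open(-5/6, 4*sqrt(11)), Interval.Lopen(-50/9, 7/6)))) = Union(ProductSet({-5/6, 4*sqrt(11)}, Interval(-50/9, 4*sqrt(11))), ProductSet({-5/6, 2/41, 4*sqrt(11)}, Interval.Lopen(-5/6, 4*sqrt(11))), ProductSet(Interval(-5/6, 4*sqrt(11)), {-50/9, 7/6}), ProductSet(Interval.open(-5/6, 4*sqrt(11)), Interval.Lopen(-50/9, 7/6)))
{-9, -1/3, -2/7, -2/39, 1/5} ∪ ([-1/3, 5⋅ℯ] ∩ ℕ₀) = {-9, -1/3, -2/7, -2/39, 1/5} ∪ {0, 1, …, 13}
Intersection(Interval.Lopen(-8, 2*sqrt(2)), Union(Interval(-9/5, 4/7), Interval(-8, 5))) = Interval.Lopen(-8, 2*sqrt(2))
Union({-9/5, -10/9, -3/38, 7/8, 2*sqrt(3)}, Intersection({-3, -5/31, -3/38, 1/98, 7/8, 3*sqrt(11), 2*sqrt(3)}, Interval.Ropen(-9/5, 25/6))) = {-9/5, -10/9, -5/31, -3/38, 1/98, 7/8, 2*sqrt(3)}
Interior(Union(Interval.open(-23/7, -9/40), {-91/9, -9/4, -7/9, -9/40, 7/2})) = Interval.open(-23/7, -9/40)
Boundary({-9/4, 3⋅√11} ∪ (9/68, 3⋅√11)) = {-9/4, 9/68, 3⋅√11}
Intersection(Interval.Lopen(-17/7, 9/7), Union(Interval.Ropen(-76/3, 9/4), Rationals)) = Union(Intersection(Interval.Lopen(-17/7, 9/7), Rationals), Interval.Lopen(-17/7, 9/7))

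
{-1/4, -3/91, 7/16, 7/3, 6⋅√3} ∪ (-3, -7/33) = (-3, -7/33) ∪ {-3/91, 7/16, 7/3, 6⋅√3}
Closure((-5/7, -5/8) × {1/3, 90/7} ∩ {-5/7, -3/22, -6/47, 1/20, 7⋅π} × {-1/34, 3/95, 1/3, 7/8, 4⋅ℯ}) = ∅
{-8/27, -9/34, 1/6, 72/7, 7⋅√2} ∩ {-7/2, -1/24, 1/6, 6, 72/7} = {1/6, 72/7}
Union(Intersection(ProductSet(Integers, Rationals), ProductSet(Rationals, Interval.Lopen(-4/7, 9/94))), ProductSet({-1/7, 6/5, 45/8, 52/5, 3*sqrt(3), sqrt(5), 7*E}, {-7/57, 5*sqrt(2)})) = Union(ProductSet({-1/7, 6/5, 45/8, 52/5, 3*sqrt(3), sqrt(5), 7*E}, {-7/57, 5*sqrt(2)}), ProductSet(Integers, Intersection(Interval.Lopen(-4/7, 9/94), Rationals)))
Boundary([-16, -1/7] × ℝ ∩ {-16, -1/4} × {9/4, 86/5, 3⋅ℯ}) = {-16, -1/4} × {9/4, 86/5, 3⋅ℯ}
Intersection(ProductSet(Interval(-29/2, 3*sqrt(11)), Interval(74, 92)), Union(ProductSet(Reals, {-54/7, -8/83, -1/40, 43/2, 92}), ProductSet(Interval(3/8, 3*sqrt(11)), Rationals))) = Union(ProductSet(Interval(-29/2, 3*sqrt(11)), {92}), ProductSet(Interval(3/8, 3*sqrt(11)), Intersection(Interval(74, 92), Rationals)))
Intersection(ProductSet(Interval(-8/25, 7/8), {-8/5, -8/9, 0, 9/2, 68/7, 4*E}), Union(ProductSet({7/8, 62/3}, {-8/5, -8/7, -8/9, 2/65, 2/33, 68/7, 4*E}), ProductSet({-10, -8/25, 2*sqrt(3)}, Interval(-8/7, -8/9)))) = Union(ProductSet({-8/25}, {-8/9}), ProductSet({7/8}, {-8/5, -8/9, 68/7, 4*E}))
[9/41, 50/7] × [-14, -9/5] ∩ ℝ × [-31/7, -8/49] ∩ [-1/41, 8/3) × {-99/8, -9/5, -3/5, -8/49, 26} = [9/41, 8/3) × {-9/5}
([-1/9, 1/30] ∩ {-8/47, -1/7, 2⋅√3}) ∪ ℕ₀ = ℕ₀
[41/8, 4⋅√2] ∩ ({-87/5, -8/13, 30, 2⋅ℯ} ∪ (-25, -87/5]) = {2⋅ℯ}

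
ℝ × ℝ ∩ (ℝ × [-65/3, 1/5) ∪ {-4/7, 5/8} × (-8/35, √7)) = (ℝ × [-65/3, 1/5)) ∪ ({-4/7, 5/8} × (-8/35, √7))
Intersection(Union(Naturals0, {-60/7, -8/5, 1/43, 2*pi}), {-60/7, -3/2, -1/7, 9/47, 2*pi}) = {-60/7, 2*pi}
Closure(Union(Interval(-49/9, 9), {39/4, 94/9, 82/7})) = Union({39/4, 94/9, 82/7}, Interval(-49/9, 9))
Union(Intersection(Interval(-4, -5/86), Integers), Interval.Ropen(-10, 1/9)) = Union(Interval.Ropen(-10, 1/9), Range(-4, 0, 1))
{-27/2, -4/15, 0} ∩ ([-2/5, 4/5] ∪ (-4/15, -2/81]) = {-4/15, 0}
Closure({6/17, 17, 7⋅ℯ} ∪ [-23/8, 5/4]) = [-23/8, 5/4] ∪ {17, 7⋅ℯ}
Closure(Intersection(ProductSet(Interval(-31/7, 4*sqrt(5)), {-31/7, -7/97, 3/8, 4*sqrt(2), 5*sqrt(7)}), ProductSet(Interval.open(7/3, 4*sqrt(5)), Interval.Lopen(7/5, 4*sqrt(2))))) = ProductSet(Interval(7/3, 4*sqrt(5)), {4*sqrt(2)})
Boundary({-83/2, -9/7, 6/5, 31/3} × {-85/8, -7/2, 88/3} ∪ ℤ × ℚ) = (ℤ × ℝ) ∪ ({-83/2, -9/7, 6/5, 31/3} × {-85/8, -7/2, 88/3})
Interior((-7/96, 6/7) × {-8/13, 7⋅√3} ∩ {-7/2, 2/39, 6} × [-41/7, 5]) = ∅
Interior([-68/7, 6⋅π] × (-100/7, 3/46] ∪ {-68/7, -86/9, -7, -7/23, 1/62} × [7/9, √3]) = (-68/7, 6⋅π) × (-100/7, 3/46)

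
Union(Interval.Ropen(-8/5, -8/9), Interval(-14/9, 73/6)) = Interval(-8/5, 73/6)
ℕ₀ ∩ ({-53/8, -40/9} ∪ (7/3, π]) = {3}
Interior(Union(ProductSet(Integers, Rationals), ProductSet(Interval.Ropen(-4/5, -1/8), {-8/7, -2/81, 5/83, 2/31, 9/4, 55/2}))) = EmptySet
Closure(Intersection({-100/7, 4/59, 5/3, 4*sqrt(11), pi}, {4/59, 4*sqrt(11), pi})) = {4/59, 4*sqrt(11), pi}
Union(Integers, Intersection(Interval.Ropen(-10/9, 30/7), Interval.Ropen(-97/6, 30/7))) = Union(Integers, Interval.Ropen(-10/9, 30/7))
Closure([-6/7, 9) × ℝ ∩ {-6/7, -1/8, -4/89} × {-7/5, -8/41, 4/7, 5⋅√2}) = {-6/7, -1/8, -4/89} × {-7/5, -8/41, 4/7, 5⋅√2}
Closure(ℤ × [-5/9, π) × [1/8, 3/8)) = ℤ × [-5/9, π] × [1/8, 3/8]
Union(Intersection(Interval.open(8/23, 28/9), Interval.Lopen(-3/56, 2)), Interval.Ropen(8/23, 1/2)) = Interval(8/23, 2)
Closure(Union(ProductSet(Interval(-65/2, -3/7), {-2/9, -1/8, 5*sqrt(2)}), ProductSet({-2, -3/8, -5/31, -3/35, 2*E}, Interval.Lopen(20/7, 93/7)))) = Union(ProductSet({-2, -3/8, -5/31, -3/35, 2*E}, Interval(20/7, 93/7)), ProductSet(Interval(-65/2, -3/7), {-2/9, -1/8, 5*sqrt(2)}))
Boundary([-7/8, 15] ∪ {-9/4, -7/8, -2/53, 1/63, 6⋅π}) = {-9/4, -7/8, 15, 6⋅π}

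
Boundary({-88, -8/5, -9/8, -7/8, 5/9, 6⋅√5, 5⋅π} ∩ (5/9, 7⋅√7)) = {6⋅√5, 5⋅π}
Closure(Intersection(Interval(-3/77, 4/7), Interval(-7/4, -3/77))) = {-3/77}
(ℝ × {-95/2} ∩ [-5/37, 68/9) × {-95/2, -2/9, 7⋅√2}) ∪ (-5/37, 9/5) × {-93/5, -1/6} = ([-5/37, 68/9) × {-95/2}) ∪ ((-5/37, 9/5) × {-93/5, -1/6})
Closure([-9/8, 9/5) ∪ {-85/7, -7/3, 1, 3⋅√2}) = {-85/7, -7/3, 3⋅√2} ∪ [-9/8, 9/5]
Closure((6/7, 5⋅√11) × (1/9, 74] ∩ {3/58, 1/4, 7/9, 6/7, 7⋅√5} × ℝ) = {7⋅√5} × [1/9, 74]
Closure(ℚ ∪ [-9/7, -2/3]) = ℚ ∪ (-∞, ∞)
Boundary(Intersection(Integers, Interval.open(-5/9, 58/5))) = Range(0, 12, 1)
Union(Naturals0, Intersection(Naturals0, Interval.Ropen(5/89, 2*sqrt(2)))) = Union(Naturals0, Range(1, 3, 1))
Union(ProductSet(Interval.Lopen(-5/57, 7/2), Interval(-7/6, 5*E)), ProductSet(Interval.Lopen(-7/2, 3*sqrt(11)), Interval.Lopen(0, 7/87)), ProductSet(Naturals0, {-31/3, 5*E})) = Union(ProductSet(Interval.Lopen(-7/2, 3*sqrt(11)), Interval.Lopen(0, 7/87)), ProductSet(Interval.Lopen(-5/57, 7/2), Interval(-7/6, 5*E)), ProductSet(Naturals0, {-31/3, 5*E}))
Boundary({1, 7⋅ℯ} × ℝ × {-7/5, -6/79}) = {1, 7⋅ℯ} × ℝ × {-7/5, -6/79}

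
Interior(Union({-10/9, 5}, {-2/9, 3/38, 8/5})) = EmptySet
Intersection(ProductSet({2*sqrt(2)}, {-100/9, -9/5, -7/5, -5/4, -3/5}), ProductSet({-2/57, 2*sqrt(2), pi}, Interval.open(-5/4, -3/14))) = ProductSet({2*sqrt(2)}, {-3/5})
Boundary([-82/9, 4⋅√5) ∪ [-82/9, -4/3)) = {-82/9, 4⋅√5}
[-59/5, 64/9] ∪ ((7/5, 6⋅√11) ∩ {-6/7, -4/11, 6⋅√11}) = [-59/5, 64/9]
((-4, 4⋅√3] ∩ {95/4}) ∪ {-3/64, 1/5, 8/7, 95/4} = {-3/64, 1/5, 8/7, 95/4}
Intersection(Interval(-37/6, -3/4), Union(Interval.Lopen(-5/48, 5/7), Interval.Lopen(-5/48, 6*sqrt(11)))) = EmptySet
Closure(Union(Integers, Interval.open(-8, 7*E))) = Union(Integers, Interval(-8, 7*E))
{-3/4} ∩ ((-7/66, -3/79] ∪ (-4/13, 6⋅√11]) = ∅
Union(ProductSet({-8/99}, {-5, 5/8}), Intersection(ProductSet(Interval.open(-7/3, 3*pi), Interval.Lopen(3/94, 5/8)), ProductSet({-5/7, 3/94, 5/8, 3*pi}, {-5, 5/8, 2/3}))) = Union(ProductSet({-8/99}, {-5, 5/8}), ProductSet({-5/7, 3/94, 5/8}, {5/8}))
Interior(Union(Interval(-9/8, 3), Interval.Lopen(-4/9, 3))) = Interval.open(-9/8, 3)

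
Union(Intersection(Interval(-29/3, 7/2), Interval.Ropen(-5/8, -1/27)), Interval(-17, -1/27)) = Interval(-17, -1/27)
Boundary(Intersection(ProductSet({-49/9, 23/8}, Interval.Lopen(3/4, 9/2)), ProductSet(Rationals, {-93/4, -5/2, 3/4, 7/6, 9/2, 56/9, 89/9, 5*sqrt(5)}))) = ProductSet({-49/9, 23/8}, {7/6, 9/2})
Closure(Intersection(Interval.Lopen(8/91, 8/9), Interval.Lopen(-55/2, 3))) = Interval(8/91, 8/9)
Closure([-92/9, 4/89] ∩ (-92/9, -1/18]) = [-92/9, -1/18]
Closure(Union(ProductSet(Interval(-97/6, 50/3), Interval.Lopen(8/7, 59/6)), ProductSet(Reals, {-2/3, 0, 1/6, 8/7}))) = Union(ProductSet(Interval(-97/6, 50/3), Interval(8/7, 59/6)), ProductSet(Reals, {-2/3, 0, 1/6, 8/7}))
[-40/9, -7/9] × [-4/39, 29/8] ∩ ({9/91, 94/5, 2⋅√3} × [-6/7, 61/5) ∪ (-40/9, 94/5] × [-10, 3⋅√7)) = (-40/9, -7/9] × [-4/39, 29/8]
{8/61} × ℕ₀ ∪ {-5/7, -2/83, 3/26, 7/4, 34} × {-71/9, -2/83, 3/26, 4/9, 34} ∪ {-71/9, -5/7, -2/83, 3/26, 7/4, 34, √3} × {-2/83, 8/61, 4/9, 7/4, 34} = ({8/61} × ℕ₀) ∪ ({-5/7, -2/83, 3/26, 7/4, 34} × {-71/9, -2/83, 3/26, 4/9, 34}) ∪ ({-71/9, -5/7, -2/83, 3/26, 7/4, 34, √3} × {-2/83, 8/61, 4/9, 7/4, 34})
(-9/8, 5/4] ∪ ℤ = ℤ ∪ (-9/8, 5/4]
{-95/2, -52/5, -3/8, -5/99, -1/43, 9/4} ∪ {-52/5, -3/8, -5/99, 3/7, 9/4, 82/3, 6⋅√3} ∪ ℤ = ℤ ∪ {-95/2, -52/5, -3/8, -5/99, -1/43, 3/7, 9/4, 82/3, 6⋅√3}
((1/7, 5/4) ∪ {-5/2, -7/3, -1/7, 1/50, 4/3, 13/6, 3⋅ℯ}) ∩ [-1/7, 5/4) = {-1/7, 1/50} ∪ (1/7, 5/4)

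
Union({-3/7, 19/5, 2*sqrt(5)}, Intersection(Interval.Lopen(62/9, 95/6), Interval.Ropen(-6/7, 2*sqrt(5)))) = {-3/7, 19/5, 2*sqrt(5)}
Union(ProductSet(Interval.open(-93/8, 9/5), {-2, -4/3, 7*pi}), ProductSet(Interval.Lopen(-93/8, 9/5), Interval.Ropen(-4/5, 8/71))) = Union(ProductSet(Interval.Lopen(-93/8, 9/5), Interval.Ropen(-4/5, 8/71)), ProductSet(Interval.open(-93/8, 9/5), {-2, -4/3, 7*pi}))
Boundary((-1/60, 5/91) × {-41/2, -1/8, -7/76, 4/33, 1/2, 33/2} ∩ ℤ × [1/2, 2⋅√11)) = {0} × {1/2}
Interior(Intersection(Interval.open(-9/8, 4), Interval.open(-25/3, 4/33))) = Interval.open(-9/8, 4/33)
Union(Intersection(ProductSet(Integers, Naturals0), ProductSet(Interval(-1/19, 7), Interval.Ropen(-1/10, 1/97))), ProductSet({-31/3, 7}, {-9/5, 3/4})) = Union(ProductSet({-31/3, 7}, {-9/5, 3/4}), ProductSet(Range(0, 8, 1), Range(0, 1, 1)))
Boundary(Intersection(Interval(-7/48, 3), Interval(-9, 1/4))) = {-7/48, 1/4}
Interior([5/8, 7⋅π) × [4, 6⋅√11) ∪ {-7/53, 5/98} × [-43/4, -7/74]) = (5/8, 7⋅π) × (4, 6⋅√11)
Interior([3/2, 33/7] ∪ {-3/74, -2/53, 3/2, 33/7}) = (3/2, 33/7)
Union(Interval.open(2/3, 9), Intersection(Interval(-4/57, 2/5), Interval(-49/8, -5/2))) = Interval.open(2/3, 9)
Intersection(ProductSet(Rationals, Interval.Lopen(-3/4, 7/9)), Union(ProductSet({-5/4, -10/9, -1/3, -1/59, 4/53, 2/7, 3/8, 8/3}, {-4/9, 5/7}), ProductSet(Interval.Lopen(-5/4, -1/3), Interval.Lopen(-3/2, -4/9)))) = Union(ProductSet({-5/4, -10/9, -1/3, -1/59, 4/53, 2/7, 3/8, 8/3}, {-4/9, 5/7}), ProductSet(Intersection(Interval.Lopen(-5/4, -1/3), Rationals), Interval.Lopen(-3/4, -4/9)))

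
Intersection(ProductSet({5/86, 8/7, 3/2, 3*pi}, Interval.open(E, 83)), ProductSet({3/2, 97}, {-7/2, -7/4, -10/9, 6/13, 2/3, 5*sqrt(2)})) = ProductSet({3/2}, {5*sqrt(2)})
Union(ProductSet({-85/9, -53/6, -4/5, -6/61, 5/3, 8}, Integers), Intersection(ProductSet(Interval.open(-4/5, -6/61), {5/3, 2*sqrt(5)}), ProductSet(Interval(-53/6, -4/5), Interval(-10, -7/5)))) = ProductSet({-85/9, -53/6, -4/5, -6/61, 5/3, 8}, Integers)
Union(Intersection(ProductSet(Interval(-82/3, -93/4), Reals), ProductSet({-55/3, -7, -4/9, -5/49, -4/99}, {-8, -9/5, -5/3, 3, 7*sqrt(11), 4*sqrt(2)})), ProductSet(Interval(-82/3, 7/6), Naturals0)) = ProductSet(Interval(-82/3, 7/6), Naturals0)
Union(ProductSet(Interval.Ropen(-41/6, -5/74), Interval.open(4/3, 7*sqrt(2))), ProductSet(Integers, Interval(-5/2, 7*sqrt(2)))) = Union(ProductSet(Integers, Interval(-5/2, 7*sqrt(2))), ProductSet(Interval.Ropen(-41/6, -5/74), Interval.open(4/3, 7*sqrt(2))))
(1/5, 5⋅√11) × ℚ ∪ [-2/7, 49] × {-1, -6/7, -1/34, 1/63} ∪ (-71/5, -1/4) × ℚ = ([-2/7, 49] × {-1, -6/7, -1/34, 1/63}) ∪ (((-71/5, -1/4) ∪ (1/5, 5⋅√11)) × ℚ)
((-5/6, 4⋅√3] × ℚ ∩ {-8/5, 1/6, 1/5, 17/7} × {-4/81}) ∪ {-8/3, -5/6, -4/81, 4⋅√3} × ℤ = ({1/6, 1/5, 17/7} × {-4/81}) ∪ ({-8/3, -5/6, -4/81, 4⋅√3} × ℤ)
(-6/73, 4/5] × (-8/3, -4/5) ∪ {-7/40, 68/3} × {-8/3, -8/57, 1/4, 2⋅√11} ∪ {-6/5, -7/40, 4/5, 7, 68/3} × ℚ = ({-6/5, -7/40, 4/5, 7, 68/3} × ℚ) ∪ ((-6/73, 4/5] × (-8/3, -4/5)) ∪ ({-7/40, 68/3} × {-8/3, -8/57, 1/4, 2⋅√11})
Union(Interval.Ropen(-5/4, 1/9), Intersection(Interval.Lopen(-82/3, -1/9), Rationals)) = Union(Intersection(Interval.Lopen(-82/3, -1/9), Rationals), Interval.Ropen(-5/4, 1/9))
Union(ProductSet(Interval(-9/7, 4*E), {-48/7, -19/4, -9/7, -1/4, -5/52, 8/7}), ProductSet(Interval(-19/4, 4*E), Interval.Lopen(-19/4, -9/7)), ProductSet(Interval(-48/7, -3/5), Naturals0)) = Union(ProductSet(Interval(-48/7, -3/5), Naturals0), ProductSet(Interval(-19/4, 4*E), Interval.Lopen(-19/4, -9/7)), ProductSet(Interval(-9/7, 4*E), {-48/7, -19/4, -9/7, -1/4, -5/52, 8/7}))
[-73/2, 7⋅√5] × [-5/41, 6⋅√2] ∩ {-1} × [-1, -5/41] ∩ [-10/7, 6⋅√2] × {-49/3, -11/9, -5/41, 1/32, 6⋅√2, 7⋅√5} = {-1} × {-5/41}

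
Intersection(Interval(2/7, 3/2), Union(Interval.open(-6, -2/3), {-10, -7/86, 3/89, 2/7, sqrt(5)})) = {2/7}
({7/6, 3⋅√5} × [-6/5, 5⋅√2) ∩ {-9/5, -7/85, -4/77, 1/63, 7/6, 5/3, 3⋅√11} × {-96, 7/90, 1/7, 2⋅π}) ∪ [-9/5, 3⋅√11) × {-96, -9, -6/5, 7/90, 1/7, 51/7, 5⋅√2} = ({7/6} × {7/90, 1/7, 2⋅π}) ∪ ([-9/5, 3⋅√11) × {-96, -9, -6/5, 7/90, 1/7, 51/7, 5⋅√2})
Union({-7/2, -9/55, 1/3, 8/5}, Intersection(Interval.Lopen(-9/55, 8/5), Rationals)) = Union({-7/2, -9/55}, Intersection(Interval.Lopen(-9/55, 8/5), Rationals))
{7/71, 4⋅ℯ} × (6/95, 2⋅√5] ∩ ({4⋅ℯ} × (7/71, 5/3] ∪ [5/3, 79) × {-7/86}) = {4⋅ℯ} × (7/71, 5/3]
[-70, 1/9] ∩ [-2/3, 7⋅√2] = [-2/3, 1/9]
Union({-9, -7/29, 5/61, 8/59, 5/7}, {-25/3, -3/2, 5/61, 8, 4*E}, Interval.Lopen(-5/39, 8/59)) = Union({-9, -25/3, -3/2, -7/29, 5/7, 8, 4*E}, Interval.Lopen(-5/39, 8/59))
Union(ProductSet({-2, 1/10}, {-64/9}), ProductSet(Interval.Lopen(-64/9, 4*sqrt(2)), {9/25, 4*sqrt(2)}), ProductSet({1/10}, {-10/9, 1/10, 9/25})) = Union(ProductSet({1/10}, {-10/9, 1/10, 9/25}), ProductSet({-2, 1/10}, {-64/9}), ProductSet(Interval.Lopen(-64/9, 4*sqrt(2)), {9/25, 4*sqrt(2)}))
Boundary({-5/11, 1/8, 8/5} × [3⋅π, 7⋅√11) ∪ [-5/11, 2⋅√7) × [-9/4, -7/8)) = ({-5/11, 2⋅√7} × [-9/4, -7/8]) ∪ ([-5/11, 2⋅√7] × {-9/4, -7/8}) ∪ ({-5/11, 1/8, 8/5} × [3⋅π, 7⋅√11])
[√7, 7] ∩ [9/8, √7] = {√7}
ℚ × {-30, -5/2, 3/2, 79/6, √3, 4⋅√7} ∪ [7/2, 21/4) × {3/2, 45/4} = ([7/2, 21/4) × {3/2, 45/4}) ∪ (ℚ × {-30, -5/2, 3/2, 79/6, √3, 4⋅√7})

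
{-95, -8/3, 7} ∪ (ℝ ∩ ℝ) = ℝ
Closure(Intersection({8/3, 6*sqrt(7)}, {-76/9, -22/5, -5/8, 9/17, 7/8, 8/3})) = {8/3}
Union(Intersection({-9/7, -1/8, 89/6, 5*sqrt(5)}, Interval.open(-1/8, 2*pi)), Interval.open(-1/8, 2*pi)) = Interval.open(-1/8, 2*pi)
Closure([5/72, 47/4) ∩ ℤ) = {1, 2, …, 11}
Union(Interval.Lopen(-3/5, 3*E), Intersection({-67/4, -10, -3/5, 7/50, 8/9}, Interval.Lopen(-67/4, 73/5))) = Union({-10}, Interval(-3/5, 3*E))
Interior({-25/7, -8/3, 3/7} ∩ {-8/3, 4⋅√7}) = ∅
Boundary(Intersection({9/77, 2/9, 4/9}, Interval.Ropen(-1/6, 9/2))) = {9/77, 2/9, 4/9}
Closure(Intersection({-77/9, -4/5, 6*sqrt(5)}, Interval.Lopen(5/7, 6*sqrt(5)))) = {6*sqrt(5)}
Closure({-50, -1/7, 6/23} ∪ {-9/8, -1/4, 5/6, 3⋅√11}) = {-50, -9/8, -1/4, -1/7, 6/23, 5/6, 3⋅√11}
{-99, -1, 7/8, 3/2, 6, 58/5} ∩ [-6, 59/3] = {-1, 7/8, 3/2, 6, 58/5}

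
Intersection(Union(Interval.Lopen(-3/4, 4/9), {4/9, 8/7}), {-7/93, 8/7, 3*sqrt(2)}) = {-7/93, 8/7}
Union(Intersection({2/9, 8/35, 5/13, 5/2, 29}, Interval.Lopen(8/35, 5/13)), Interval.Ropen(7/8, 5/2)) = Union({5/13}, Interval.Ropen(7/8, 5/2))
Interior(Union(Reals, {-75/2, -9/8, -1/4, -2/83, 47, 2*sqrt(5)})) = Reals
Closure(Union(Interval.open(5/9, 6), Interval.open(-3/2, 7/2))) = Interval(-3/2, 6)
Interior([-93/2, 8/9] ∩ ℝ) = (-93/2, 8/9)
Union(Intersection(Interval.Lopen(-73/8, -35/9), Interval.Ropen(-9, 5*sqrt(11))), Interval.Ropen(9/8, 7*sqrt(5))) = Union(Interval(-9, -35/9), Interval.Ropen(9/8, 7*sqrt(5)))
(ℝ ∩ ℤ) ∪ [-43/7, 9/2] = ℤ ∪ [-43/7, 9/2]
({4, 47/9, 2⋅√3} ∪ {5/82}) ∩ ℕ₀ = {4}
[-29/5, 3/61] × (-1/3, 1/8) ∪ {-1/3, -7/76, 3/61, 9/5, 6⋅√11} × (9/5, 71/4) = ([-29/5, 3/61] × (-1/3, 1/8)) ∪ ({-1/3, -7/76, 3/61, 9/5, 6⋅√11} × (9/5, 71/4))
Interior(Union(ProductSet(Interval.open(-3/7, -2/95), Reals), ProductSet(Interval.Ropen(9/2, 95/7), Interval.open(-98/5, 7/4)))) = Union(ProductSet(Interval.open(-3/7, -2/95), Reals), ProductSet(Interval.open(9/2, 95/7), Interval.open(-98/5, 7/4)))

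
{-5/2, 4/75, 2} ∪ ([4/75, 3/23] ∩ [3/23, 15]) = {-5/2, 4/75, 3/23, 2}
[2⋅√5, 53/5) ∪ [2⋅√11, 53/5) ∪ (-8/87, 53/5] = (-8/87, 53/5]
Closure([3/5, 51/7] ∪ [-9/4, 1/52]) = [-9/4, 1/52] ∪ [3/5, 51/7]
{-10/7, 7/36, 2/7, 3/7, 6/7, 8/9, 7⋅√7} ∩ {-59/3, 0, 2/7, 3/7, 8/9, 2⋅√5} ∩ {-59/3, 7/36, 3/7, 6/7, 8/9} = {3/7, 8/9}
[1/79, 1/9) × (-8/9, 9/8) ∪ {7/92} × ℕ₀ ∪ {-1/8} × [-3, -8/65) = ({7/92} × ℕ₀) ∪ ({-1/8} × [-3, -8/65)) ∪ ([1/79, 1/9) × (-8/9, 9/8))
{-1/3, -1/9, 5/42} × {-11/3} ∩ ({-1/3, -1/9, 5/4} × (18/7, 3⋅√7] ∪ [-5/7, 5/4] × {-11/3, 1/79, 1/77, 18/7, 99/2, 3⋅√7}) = {-1/3, -1/9, 5/42} × {-11/3}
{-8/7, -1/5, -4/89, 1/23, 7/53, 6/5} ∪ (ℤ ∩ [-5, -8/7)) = {-5, -4, -3, -2} ∪ {-8/7, -1/5, -4/89, 1/23, 7/53, 6/5}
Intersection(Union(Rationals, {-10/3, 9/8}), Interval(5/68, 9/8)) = Intersection(Interval(5/68, 9/8), Rationals)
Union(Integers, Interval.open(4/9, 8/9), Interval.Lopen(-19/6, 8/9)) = Union(Integers, Interval.Lopen(-19/6, 8/9))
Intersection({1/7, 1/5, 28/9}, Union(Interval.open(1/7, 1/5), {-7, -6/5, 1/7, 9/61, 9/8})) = {1/7}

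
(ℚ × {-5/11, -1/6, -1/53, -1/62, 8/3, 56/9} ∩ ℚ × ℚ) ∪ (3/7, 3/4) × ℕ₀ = ((3/7, 3/4) × ℕ₀) ∪ (ℚ × {-5/11, -1/6, -1/53, -1/62, 8/3, 56/9})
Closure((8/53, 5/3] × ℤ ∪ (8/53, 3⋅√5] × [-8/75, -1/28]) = ([8/53, 5/3] × ℤ) ∪ ([8/53, 3⋅√5] × [-8/75, -1/28])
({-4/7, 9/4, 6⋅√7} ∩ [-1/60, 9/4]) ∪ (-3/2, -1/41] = (-3/2, -1/41] ∪ {9/4}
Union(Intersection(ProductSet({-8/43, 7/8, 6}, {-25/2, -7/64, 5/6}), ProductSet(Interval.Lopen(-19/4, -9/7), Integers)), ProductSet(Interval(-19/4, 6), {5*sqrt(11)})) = ProductSet(Interval(-19/4, 6), {5*sqrt(11)})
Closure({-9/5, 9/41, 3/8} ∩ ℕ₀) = ∅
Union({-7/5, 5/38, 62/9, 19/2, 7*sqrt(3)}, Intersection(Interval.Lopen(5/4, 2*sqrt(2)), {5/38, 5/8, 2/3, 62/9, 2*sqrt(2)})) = {-7/5, 5/38, 62/9, 19/2, 2*sqrt(2), 7*sqrt(3)}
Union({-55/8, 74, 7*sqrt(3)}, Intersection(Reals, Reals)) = Reals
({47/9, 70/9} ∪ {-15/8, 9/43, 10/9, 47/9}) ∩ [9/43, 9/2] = {9/43, 10/9}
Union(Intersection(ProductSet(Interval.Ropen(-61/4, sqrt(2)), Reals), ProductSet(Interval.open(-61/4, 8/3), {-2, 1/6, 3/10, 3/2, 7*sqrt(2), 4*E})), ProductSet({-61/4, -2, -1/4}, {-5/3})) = Union(ProductSet({-61/4, -2, -1/4}, {-5/3}), ProductSet(Interval.open(-61/4, sqrt(2)), {-2, 1/6, 3/10, 3/2, 7*sqrt(2), 4*E}))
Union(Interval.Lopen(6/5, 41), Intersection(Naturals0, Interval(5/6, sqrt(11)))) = Union(Interval.Lopen(6/5, 41), Range(1, 4, 1))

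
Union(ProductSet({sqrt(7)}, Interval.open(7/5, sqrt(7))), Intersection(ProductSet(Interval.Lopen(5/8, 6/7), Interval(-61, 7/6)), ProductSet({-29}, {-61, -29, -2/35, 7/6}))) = ProductSet({sqrt(7)}, Interval.open(7/5, sqrt(7)))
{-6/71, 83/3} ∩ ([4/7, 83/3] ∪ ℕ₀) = {83/3}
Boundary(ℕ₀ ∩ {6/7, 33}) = {33}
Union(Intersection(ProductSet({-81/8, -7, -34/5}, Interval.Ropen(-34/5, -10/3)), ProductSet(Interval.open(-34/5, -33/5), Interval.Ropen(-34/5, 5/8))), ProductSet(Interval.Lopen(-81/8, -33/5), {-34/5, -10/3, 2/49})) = ProductSet(Interval.Lopen(-81/8, -33/5), {-34/5, -10/3, 2/49})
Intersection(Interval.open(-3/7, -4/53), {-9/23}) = {-9/23}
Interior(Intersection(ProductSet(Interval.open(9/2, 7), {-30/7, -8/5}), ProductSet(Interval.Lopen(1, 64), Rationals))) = EmptySet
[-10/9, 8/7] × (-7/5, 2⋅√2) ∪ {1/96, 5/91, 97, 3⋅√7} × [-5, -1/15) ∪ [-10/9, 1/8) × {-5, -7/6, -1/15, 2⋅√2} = ({1/96, 5/91, 97, 3⋅√7} × [-5, -1/15)) ∪ ([-10/9, 1/8) × {-5, -7/6, -1/15, 2⋅√2}) ∪ ([-10/9, 8/7] × (-7/5, 2⋅√2))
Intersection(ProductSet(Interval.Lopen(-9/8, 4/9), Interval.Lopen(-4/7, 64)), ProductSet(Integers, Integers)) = ProductSet(Range(-1, 1, 1), Range(0, 65, 1))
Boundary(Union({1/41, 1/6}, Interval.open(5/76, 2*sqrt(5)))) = {1/41, 5/76, 2*sqrt(5)}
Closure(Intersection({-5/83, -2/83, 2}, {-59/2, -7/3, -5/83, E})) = {-5/83}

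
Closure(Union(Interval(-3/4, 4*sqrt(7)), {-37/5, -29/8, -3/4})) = Union({-37/5, -29/8}, Interval(-3/4, 4*sqrt(7)))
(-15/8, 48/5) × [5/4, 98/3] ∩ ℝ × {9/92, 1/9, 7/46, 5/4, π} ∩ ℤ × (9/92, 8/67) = ∅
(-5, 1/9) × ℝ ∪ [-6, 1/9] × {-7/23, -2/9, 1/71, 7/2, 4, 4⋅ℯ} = ((-5, 1/9) × ℝ) ∪ ([-6, 1/9] × {-7/23, -2/9, 1/71, 7/2, 4, 4⋅ℯ})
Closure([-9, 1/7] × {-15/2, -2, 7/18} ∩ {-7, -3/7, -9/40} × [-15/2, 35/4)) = {-7, -3/7, -9/40} × {-15/2, -2, 7/18}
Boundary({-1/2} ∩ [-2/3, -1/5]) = {-1/2}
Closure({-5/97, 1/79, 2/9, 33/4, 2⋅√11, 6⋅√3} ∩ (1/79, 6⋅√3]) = {2/9, 33/4, 2⋅√11, 6⋅√3}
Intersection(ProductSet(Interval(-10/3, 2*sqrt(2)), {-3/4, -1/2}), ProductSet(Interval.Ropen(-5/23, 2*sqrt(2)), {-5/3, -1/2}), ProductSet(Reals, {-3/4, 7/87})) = EmptySet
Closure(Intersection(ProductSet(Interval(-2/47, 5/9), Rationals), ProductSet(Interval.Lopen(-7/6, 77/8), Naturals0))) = ProductSet(Interval(-2/47, 5/9), Naturals0)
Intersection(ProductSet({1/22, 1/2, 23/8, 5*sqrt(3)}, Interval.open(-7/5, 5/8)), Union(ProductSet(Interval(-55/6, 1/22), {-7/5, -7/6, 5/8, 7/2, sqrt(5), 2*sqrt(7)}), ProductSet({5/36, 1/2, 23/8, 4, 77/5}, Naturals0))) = Union(ProductSet({1/22}, {-7/6}), ProductSet({1/2, 23/8}, Range(0, 1, 1)))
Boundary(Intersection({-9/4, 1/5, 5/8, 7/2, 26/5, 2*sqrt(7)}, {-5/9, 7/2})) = {7/2}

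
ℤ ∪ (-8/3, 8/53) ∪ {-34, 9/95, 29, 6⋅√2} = ℤ ∪ (-8/3, 8/53) ∪ {6⋅√2}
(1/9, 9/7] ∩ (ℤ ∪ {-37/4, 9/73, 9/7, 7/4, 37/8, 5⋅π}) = {9/73, 9/7} ∪ {1}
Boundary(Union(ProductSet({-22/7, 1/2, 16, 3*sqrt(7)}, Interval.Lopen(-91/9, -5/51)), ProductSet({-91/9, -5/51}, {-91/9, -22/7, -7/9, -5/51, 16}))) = Union(ProductSet({-91/9, -5/51}, {-91/9, -22/7, -7/9, -5/51, 16}), ProductSet({-22/7, 1/2, 16, 3*sqrt(7)}, Interval(-91/9, -5/51)))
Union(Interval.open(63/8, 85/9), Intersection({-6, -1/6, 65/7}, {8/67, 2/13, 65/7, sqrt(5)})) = Interval.open(63/8, 85/9)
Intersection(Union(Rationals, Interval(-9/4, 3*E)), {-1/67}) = {-1/67}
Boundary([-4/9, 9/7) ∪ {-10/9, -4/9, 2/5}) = {-10/9, -4/9, 9/7}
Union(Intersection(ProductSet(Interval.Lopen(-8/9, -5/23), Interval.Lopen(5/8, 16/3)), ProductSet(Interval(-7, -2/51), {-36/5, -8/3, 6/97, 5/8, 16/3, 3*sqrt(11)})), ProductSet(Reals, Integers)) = Union(ProductSet(Interval.Lopen(-8/9, -5/23), {16/3}), ProductSet(Reals, Integers))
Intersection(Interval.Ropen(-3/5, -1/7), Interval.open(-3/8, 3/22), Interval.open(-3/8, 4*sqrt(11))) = Interval.open(-3/8, -1/7)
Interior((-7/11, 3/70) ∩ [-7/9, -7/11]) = ∅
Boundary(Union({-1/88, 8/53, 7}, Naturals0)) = Union({-1/88, 8/53}, Naturals0)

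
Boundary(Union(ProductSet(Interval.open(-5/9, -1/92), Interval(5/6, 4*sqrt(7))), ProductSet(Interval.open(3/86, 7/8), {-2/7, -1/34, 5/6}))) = Union(ProductSet({-5/9, -1/92}, Interval(5/6, 4*sqrt(7))), ProductSet(Interval(-5/9, -1/92), {5/6, 4*sqrt(7)}), ProductSet(Interval(3/86, 7/8), {-2/7, -1/34, 5/6}))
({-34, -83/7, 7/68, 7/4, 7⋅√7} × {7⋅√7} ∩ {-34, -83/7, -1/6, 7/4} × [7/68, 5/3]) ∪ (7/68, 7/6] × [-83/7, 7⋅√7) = (7/68, 7/6] × [-83/7, 7⋅√7)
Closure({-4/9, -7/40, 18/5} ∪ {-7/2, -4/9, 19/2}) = {-7/2, -4/9, -7/40, 18/5, 19/2}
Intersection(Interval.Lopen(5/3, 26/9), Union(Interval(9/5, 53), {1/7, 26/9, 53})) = Interval(9/5, 26/9)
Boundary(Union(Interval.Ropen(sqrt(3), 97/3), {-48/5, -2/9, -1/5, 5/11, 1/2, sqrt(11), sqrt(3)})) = {-48/5, -2/9, -1/5, 5/11, 1/2, 97/3, sqrt(3)}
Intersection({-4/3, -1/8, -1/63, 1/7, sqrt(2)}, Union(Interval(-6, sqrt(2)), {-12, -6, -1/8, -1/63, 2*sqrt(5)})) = {-4/3, -1/8, -1/63, 1/7, sqrt(2)}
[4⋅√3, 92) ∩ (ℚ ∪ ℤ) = ℚ ∩ [4⋅√3, 92)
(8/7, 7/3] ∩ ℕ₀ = {2}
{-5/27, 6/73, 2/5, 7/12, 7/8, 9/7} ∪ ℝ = ℝ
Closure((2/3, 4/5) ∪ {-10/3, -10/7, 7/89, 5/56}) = {-10/3, -10/7, 7/89, 5/56} ∪ [2/3, 4/5]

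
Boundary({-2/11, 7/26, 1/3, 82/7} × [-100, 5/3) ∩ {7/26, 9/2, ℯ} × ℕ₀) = {7/26} × {0, 1}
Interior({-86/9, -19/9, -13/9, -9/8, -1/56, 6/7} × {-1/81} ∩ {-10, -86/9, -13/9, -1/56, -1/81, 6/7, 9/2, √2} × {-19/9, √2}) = ∅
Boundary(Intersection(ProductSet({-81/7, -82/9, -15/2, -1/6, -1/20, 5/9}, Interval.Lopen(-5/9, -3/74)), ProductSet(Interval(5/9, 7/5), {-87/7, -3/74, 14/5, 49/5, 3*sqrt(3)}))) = ProductSet({5/9}, {-3/74})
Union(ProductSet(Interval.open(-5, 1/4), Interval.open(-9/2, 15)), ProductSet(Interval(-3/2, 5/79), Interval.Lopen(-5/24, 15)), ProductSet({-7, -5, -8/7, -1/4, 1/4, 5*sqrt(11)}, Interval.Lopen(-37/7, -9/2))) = Union(ProductSet({-7, -5, -8/7, -1/4, 1/4, 5*sqrt(11)}, Interval.Lopen(-37/7, -9/2)), ProductSet(Interval.open(-5, 1/4), Interval.open(-9/2, 15)), ProductSet(Interval(-3/2, 5/79), Interval.Lopen(-5/24, 15)))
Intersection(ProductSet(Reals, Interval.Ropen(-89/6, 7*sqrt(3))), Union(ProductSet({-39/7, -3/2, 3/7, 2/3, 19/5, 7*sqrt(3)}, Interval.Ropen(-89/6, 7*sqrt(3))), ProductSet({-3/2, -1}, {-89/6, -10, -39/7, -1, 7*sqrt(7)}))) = Union(ProductSet({-3/2, -1}, {-89/6, -10, -39/7, -1}), ProductSet({-39/7, -3/2, 3/7, 2/3, 19/5, 7*sqrt(3)}, Interval.Ropen(-89/6, 7*sqrt(3))))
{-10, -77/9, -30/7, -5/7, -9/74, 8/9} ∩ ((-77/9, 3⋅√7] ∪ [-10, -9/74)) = {-10, -77/9, -30/7, -5/7, -9/74, 8/9}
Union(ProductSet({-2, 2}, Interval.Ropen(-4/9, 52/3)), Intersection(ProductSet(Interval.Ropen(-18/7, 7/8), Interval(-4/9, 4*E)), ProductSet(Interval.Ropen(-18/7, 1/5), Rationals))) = Union(ProductSet({-2, 2}, Interval.Ropen(-4/9, 52/3)), ProductSet(Interval.Ropen(-18/7, 1/5), Intersection(Interval(-4/9, 4*E), Rationals)))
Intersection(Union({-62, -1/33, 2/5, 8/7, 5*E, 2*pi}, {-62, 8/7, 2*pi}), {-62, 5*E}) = {-62, 5*E}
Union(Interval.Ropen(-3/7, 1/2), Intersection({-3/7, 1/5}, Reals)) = Interval.Ropen(-3/7, 1/2)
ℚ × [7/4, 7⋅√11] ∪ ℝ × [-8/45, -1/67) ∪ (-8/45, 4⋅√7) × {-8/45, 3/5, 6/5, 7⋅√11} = (ℝ × [-8/45, -1/67)) ∪ (ℚ × [7/4, 7⋅√11]) ∪ ((-8/45, 4⋅√7) × {-8/45, 3/5, 6/5, 7⋅√11})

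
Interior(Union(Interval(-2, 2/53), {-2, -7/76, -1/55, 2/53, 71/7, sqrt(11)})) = Interval.open(-2, 2/53)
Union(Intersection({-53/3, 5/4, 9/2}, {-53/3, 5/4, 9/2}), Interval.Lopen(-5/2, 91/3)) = Union({-53/3}, Interval.Lopen(-5/2, 91/3))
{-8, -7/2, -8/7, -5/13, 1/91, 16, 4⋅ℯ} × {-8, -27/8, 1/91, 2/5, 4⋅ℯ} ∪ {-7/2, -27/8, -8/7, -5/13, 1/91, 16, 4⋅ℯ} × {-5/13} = ({-7/2, -27/8, -8/7, -5/13, 1/91, 16, 4⋅ℯ} × {-5/13}) ∪ ({-8, -7/2, -8/7, -5/13, 1/91, 16, 4⋅ℯ} × {-8, -27/8, 1/91, 2/5, 4⋅ℯ})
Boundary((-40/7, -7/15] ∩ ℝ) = {-40/7, -7/15}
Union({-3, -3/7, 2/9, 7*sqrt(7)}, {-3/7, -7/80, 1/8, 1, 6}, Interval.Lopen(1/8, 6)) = Union({-3, -3/7, -7/80, 7*sqrt(7)}, Interval(1/8, 6))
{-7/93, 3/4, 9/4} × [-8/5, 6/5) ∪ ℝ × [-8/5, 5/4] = ℝ × [-8/5, 5/4]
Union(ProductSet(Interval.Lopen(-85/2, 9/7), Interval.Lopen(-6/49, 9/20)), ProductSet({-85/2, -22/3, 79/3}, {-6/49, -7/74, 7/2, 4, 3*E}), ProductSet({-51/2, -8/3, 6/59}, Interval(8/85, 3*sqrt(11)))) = Union(ProductSet({-85/2, -22/3, 79/3}, {-6/49, -7/74, 7/2, 4, 3*E}), ProductSet({-51/2, -8/3, 6/59}, Interval(8/85, 3*sqrt(11))), ProductSet(Interval.Lopen(-85/2, 9/7), Interval.Lopen(-6/49, 9/20)))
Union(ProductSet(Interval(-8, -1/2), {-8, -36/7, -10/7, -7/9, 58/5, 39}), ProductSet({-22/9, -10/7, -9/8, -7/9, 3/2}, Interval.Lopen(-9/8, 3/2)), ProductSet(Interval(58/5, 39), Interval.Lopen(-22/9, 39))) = Union(ProductSet({-22/9, -10/7, -9/8, -7/9, 3/2}, Interval.Lopen(-9/8, 3/2)), ProductSet(Interval(-8, -1/2), {-8, -36/7, -10/7, -7/9, 58/5, 39}), ProductSet(Interval(58/5, 39), Interval.Lopen(-22/9, 39)))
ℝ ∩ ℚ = ℚ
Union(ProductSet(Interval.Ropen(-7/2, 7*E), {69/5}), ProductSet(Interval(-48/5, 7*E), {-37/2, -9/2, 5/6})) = Union(ProductSet(Interval(-48/5, 7*E), {-37/2, -9/2, 5/6}), ProductSet(Interval.Ropen(-7/2, 7*E), {69/5}))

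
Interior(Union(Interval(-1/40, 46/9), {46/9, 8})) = Interval.open(-1/40, 46/9)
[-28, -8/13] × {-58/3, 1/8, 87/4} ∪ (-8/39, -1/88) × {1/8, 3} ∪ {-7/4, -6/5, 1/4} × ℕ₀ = ({-7/4, -6/5, 1/4} × ℕ₀) ∪ ((-8/39, -1/88) × {1/8, 3}) ∪ ([-28, -8/13] × {-58/3, 1/8, 87/4})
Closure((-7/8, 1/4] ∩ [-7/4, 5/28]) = [-7/8, 5/28]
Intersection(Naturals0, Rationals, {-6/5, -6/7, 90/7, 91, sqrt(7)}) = {91}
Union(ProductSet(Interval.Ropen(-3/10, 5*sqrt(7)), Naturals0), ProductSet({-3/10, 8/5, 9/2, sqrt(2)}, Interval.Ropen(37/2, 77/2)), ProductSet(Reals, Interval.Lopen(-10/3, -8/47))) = Union(ProductSet({-3/10, 8/5, 9/2, sqrt(2)}, Interval.Ropen(37/2, 77/2)), ProductSet(Interval.Ropen(-3/10, 5*sqrt(7)), Naturals0), ProductSet(Reals, Interval.Lopen(-10/3, -8/47)))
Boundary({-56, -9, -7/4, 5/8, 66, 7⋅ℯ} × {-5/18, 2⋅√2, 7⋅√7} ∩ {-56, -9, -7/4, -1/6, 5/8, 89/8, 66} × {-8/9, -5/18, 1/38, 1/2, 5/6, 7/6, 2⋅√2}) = {-56, -9, -7/4, 5/8, 66} × {-5/18, 2⋅√2}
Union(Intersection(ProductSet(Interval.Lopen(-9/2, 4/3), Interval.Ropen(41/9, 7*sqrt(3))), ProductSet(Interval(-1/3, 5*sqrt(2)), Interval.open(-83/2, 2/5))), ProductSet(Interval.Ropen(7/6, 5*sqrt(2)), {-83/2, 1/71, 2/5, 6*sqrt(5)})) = ProductSet(Interval.Ropen(7/6, 5*sqrt(2)), {-83/2, 1/71, 2/5, 6*sqrt(5)})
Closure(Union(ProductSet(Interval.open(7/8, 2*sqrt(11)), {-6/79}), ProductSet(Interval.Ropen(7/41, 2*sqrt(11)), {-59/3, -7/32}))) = Union(ProductSet(Interval(7/41, 2*sqrt(11)), {-59/3, -7/32}), ProductSet(Interval(7/8, 2*sqrt(11)), {-6/79}))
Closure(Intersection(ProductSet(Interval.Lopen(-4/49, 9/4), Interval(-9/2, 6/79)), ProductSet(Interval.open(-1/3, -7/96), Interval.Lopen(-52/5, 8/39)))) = ProductSet(Interval(-4/49, -7/96), Interval(-9/2, 6/79))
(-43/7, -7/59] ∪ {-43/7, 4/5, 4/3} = [-43/7, -7/59] ∪ {4/5, 4/3}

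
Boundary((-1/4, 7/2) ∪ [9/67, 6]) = {-1/4, 6}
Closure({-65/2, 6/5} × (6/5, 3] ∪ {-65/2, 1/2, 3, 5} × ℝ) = ({-65/2, 1/2, 3, 5} × ℝ) ∪ ({-65/2, 6/5} × [6/5, 3])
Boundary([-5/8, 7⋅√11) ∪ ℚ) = (-∞, -5/8] ∪ [7⋅√11, ∞)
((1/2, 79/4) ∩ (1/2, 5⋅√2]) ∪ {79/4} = (1/2, 5⋅√2] ∪ {79/4}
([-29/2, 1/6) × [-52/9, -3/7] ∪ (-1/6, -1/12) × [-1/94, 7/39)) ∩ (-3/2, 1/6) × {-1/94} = (-1/6, -1/12) × {-1/94}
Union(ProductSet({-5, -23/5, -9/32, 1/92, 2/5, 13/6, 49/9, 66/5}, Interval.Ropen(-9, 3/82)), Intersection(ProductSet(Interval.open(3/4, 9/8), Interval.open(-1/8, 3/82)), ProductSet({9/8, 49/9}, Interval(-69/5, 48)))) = ProductSet({-5, -23/5, -9/32, 1/92, 2/5, 13/6, 49/9, 66/5}, Interval.Ropen(-9, 3/82))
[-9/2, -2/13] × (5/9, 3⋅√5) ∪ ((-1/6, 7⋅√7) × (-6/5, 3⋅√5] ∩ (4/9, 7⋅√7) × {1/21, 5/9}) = ((4/9, 7⋅√7) × {1/21, 5/9}) ∪ ([-9/2, -2/13] × (5/9, 3⋅√5))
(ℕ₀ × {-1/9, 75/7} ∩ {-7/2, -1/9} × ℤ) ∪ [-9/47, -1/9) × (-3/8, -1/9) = [-9/47, -1/9) × (-3/8, -1/9)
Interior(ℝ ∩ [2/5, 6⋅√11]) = (2/5, 6⋅√11)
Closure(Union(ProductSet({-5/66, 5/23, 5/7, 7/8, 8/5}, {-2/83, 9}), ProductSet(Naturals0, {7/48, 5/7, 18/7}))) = Union(ProductSet({-5/66, 5/23, 5/7, 7/8, 8/5}, {-2/83, 9}), ProductSet(Naturals0, {7/48, 5/7, 18/7}))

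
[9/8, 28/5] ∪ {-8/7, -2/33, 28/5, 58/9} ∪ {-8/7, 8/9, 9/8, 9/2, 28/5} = {-8/7, -2/33, 8/9, 58/9} ∪ [9/8, 28/5]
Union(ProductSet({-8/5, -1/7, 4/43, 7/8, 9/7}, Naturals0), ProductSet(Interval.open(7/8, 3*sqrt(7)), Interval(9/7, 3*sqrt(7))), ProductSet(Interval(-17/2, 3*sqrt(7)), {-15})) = Union(ProductSet({-8/5, -1/7, 4/43, 7/8, 9/7}, Naturals0), ProductSet(Interval(-17/2, 3*sqrt(7)), {-15}), ProductSet(Interval.open(7/8, 3*sqrt(7)), Interval(9/7, 3*sqrt(7))))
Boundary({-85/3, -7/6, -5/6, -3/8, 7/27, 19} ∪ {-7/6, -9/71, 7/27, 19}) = {-85/3, -7/6, -5/6, -3/8, -9/71, 7/27, 19}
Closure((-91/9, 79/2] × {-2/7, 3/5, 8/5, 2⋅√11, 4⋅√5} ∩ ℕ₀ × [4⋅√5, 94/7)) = {0, 1, …, 39} × {4⋅√5}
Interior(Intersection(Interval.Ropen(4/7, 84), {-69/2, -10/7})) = EmptySet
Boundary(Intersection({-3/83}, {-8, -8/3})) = EmptySet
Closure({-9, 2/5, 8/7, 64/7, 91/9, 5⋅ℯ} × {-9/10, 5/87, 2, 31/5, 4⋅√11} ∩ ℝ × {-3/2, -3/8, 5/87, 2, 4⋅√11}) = {-9, 2/5, 8/7, 64/7, 91/9, 5⋅ℯ} × {5/87, 2, 4⋅√11}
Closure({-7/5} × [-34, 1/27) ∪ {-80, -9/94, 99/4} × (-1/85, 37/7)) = ({-7/5} × [-34, 1/27]) ∪ ({-80, -9/94, 99/4} × [-1/85, 37/7])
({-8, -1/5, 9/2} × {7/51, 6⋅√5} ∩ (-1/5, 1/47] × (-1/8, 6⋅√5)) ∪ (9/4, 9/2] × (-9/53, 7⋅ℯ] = (9/4, 9/2] × (-9/53, 7⋅ℯ]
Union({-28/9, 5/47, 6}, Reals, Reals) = Reals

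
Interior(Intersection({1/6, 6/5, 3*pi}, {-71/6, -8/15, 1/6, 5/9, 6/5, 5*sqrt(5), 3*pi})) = EmptySet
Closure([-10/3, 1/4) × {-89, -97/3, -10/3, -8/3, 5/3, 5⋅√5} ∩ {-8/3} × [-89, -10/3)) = {-8/3} × {-89, -97/3}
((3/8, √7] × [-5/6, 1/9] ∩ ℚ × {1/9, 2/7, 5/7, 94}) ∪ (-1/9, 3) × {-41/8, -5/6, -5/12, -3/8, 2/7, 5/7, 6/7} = ((ℚ ∩ (3/8, √7]) × {1/9}) ∪ ((-1/9, 3) × {-41/8, -5/6, -5/12, -3/8, 2/7, 5/7, 6/7})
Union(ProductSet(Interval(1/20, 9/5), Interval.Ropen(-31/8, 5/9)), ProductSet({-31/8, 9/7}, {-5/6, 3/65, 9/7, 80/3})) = Union(ProductSet({-31/8, 9/7}, {-5/6, 3/65, 9/7, 80/3}), ProductSet(Interval(1/20, 9/5), Interval.Ropen(-31/8, 5/9)))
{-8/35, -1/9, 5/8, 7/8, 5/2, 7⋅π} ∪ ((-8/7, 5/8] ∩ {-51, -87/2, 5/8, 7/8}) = {-8/35, -1/9, 5/8, 7/8, 5/2, 7⋅π}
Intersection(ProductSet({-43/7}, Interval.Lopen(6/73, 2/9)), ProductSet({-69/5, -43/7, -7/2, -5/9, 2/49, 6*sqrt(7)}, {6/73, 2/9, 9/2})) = ProductSet({-43/7}, {2/9})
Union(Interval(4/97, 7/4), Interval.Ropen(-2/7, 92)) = Interval.Ropen(-2/7, 92)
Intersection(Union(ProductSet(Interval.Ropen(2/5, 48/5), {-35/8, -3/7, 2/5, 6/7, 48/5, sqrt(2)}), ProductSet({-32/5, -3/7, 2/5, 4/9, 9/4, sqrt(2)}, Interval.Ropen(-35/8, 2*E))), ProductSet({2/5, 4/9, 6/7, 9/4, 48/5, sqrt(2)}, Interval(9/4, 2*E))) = ProductSet({2/5, 4/9, 9/4, sqrt(2)}, Interval.Ropen(9/4, 2*E))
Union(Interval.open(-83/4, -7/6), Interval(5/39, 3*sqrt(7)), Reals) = Interval(-oo, oo)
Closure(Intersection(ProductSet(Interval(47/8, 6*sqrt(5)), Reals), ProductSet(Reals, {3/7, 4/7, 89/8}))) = ProductSet(Interval(47/8, 6*sqrt(5)), {3/7, 4/7, 89/8})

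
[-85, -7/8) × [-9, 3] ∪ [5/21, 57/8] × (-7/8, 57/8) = ([-85, -7/8) × [-9, 3]) ∪ ([5/21, 57/8] × (-7/8, 57/8))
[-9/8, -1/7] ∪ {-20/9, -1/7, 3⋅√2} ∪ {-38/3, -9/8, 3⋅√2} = {-38/3, -20/9, 3⋅√2} ∪ [-9/8, -1/7]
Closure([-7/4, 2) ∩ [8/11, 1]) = [8/11, 1]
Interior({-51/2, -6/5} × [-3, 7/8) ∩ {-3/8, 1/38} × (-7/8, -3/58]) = ∅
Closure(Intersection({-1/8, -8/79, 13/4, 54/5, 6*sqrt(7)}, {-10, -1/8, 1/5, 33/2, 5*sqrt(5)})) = {-1/8}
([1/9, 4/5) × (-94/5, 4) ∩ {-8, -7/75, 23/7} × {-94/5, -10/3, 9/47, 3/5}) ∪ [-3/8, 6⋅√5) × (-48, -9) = [-3/8, 6⋅√5) × (-48, -9)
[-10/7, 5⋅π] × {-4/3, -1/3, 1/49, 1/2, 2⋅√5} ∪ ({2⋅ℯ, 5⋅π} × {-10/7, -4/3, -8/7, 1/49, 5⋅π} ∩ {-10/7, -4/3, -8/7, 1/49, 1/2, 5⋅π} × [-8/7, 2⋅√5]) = ({5⋅π} × {-8/7, 1/49}) ∪ ([-10/7, 5⋅π] × {-4/3, -1/3, 1/49, 1/2, 2⋅√5})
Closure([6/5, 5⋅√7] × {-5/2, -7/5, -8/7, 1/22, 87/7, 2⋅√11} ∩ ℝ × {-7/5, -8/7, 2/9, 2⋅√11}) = [6/5, 5⋅√7] × {-7/5, -8/7, 2⋅√11}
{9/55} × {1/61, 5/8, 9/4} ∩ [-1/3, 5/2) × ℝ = {9/55} × {1/61, 5/8, 9/4}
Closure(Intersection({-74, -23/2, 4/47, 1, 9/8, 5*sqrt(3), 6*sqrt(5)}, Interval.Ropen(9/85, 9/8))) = {1}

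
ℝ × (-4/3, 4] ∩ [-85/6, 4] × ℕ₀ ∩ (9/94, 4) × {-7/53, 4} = (9/94, 4) × {4}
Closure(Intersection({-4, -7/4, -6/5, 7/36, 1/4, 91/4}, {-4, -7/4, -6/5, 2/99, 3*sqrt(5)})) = {-4, -7/4, -6/5}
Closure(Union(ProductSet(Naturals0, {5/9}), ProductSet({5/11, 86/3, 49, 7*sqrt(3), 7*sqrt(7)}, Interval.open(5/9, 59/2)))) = Union(ProductSet({5/11, 86/3, 49, 7*sqrt(3), 7*sqrt(7)}, Interval(5/9, 59/2)), ProductSet(Naturals0, {5/9}))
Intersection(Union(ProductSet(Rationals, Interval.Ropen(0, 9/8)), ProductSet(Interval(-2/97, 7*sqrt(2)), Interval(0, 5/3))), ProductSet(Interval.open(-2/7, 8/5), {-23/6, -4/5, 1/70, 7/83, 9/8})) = Union(ProductSet(Intersection(Interval.open(-2/7, 8/5), Rationals), {1/70, 7/83}), ProductSet(Interval.Ropen(-2/97, 8/5), {1/70, 7/83, 9/8}))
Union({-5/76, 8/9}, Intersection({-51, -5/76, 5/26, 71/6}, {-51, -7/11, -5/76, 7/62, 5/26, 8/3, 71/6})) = {-51, -5/76, 5/26, 8/9, 71/6}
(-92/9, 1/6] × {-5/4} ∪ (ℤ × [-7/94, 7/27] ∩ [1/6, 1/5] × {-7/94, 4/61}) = (-92/9, 1/6] × {-5/4}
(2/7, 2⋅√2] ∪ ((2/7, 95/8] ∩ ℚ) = (2/7, 2⋅√2] ∪ (ℚ ∩ (2/7, 95/8])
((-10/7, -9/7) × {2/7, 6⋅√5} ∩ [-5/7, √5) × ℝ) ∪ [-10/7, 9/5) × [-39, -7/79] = [-10/7, 9/5) × [-39, -7/79]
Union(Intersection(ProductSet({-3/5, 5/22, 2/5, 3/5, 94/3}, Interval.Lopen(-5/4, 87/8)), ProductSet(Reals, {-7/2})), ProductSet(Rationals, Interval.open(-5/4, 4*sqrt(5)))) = ProductSet(Rationals, Interval.open(-5/4, 4*sqrt(5)))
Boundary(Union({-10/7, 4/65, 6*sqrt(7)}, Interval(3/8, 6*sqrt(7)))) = {-10/7, 4/65, 3/8, 6*sqrt(7)}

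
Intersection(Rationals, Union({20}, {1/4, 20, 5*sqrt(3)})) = {1/4, 20}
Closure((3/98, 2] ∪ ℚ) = ℚ ∪ (-∞, ∞)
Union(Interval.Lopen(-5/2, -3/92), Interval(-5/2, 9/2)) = Interval(-5/2, 9/2)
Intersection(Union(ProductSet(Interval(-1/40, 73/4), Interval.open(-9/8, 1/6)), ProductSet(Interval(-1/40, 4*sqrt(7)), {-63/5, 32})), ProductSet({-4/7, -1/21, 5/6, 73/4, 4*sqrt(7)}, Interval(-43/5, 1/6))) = ProductSet({5/6, 73/4, 4*sqrt(7)}, Interval.open(-9/8, 1/6))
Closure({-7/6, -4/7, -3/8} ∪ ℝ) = ℝ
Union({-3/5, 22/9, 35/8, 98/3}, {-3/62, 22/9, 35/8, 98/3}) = {-3/5, -3/62, 22/9, 35/8, 98/3}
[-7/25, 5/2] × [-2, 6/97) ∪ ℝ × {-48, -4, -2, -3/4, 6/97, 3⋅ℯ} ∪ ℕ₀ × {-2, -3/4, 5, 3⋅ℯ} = (ℕ₀ × {-2, -3/4, 5, 3⋅ℯ}) ∪ ([-7/25, 5/2] × [-2, 6/97)) ∪ (ℝ × {-48, -4, -2, -3/4, 6/97, 3⋅ℯ})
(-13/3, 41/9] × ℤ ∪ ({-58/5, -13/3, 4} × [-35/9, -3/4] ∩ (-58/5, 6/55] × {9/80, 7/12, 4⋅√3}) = (-13/3, 41/9] × ℤ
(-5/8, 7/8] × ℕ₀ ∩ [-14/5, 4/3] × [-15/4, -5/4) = ∅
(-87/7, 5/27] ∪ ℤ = ℤ ∪ (-87/7, 5/27]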